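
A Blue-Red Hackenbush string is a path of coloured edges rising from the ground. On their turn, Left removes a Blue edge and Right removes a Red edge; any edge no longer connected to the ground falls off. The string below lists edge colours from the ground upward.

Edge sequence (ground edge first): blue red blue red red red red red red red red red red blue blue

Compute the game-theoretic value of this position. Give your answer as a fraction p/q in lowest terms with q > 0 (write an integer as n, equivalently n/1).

v_1 [b]  L=[0]  R=[none]  ⇒ 1
v_2 [br]  L=[0]  R=[1]  ⇒ 1/2
v_3 [brb]  L=[0 1/2]  R=[1]  ⇒ 3/4
v_4 [brbr]  L=[0 1/2]  R=[3/4 1]  ⇒ 5/8
v_5 [brbrr]  L=[0 1/2]  R=[5/8 3/4 1]  ⇒ 9/16
v_6 [brbrrr]  L=[0 1/2]  R=[9/16 5/8 3/4 1]  ⇒ 17/32
v_7 [brbrrrr]  L=[0 1/2]  R=[17/32 9/16 5/8 3/4 1]  ⇒ 33/64
v_8 [brbrrrrr]  L=[0 1/2]  R=[33/64 17/32 9/16 5/8 3/4 1]  ⇒ 65/128
v_9 [brbrrrrrr]  L=[0 1/2]  R=[65/128 33/64 17/32 9/16 5/8 3/4 1]  ⇒ 129/256
v_10 [brbrrrrrrr]  L=[0 1/2]  R=[129/256 65/128 33/64 17/32 9/16 5/8 3/4 1]  ⇒ 257/512
v_11 [brbrrrrrrrr]  L=[0 1/2]  R=[257/512 129/256 65/128 33/64 17/32 9/16 5/8 3/4 1]  ⇒ 513/1024
v_12 [brbrrrrrrrrr]  L=[0 1/2]  R=[513/1024 257/512 129/256 65/128 33/64 17/32 9/16 5/8 3/4 1]  ⇒ 1025/2048
v_13 [brbrrrrrrrrrr]  L=[0 1/2]  R=[1025/2048 513/1024 257/512 129/256 65/128 33/64 17/32 9/16 5/8 3/4 1]  ⇒ 2049/4096
v_14 [brbrrrrrrrrrrb]  L=[0 1/2 2049/4096]  R=[1025/2048 513/1024 257/512 129/256 65/128 33/64 17/32 9/16 5/8 3/4 1]  ⇒ 4099/8192
v_15 [brbrrrrrrrrrrbb]  L=[0 1/2 2049/4096 4099/8192]  R=[1025/2048 513/1024 257/512 129/256 65/128 33/64 17/32 9/16 5/8 3/4 1]  ⇒ 8199/16384

8199/16384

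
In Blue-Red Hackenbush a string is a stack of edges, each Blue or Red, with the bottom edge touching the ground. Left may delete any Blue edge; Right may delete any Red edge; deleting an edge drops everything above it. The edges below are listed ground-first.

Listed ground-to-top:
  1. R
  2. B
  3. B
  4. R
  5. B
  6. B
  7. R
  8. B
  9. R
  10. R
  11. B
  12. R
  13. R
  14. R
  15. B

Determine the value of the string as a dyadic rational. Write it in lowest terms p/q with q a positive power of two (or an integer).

R: Left { · }, Right { 0 } — simplest -1
RB: Left { -1 }, Right { 0 } — simplest -1/2
RBB: Left { -1; -1/2 }, Right { 0 } — simplest -1/4
RBBR: Left { -1; -1/2 }, Right { -1/4; 0 } — simplest -3/8
RBBRB: Left { -1; -1/2; -3/8 }, Right { -1/4; 0 } — simplest -5/16
RBBRBB: Left { -1; -1/2; -3/8; -5/16 }, Right { -1/4; 0 } — simplest -9/32
RBBRBBR: Left { -1; -1/2; -3/8; -5/16 }, Right { -9/32; -1/4; 0 } — simplest -19/64
RBBRBBRB: Left { -1; -1/2; -3/8; -5/16; -19/64 }, Right { -9/32; -1/4; 0 } — simplest -37/128
RBBRBBRBR: Left { -1; -1/2; -3/8; -5/16; -19/64 }, Right { -37/128; -9/32; -1/4; 0 } — simplest -75/256
RBBRBBRBRR: Left { -1; -1/2; -3/8; -5/16; -19/64 }, Right { -75/256; -37/128; -9/32; -1/4; 0 } — simplest -151/512
RBBRBBRBRRB: Left { -1; -1/2; -3/8; -5/16; -19/64; -151/512 }, Right { -75/256; -37/128; -9/32; -1/4; 0 } — simplest -301/1024
RBBRBBRBRRBR: Left { -1; -1/2; -3/8; -5/16; -19/64; -151/512 }, Right { -301/1024; -75/256; -37/128; -9/32; -1/4; 0 } — simplest -603/2048
RBBRBBRBRRBRR: Left { -1; -1/2; -3/8; -5/16; -19/64; -151/512 }, Right { -603/2048; -301/1024; -75/256; -37/128; -9/32; -1/4; 0 } — simplest -1207/4096
RBBRBBRBRRBRRR: Left { -1; -1/2; -3/8; -5/16; -19/64; -151/512 }, Right { -1207/4096; -603/2048; -301/1024; -75/256; -37/128; -9/32; -1/4; 0 } — simplest -2415/8192
RBBRBBRBRRBRRRB: Left { -1; -1/2; -3/8; -5/16; -19/64; -151/512; -2415/8192 }, Right { -1207/4096; -603/2048; -301/1024; -75/256; -37/128; -9/32; -1/4; 0 } — simplest -4829/16384

-4829/16384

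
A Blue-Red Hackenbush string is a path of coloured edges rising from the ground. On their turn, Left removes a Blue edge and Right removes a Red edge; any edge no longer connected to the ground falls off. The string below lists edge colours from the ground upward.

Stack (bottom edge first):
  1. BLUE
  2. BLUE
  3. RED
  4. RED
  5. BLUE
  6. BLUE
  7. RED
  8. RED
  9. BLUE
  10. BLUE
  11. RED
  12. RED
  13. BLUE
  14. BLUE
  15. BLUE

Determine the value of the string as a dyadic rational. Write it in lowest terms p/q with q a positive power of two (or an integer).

11471/8192

Build v(s[:k]) for k = 1..15, string s = BLUE BLUE RED RED BLUE BLUE RED RED BLUE BLUE RED RED BLUE BLUE BLUE.
B: Left { 0 }, Right { · } gives simplest 1
BB: Left { 0; 1 }, Right { · } gives simplest 2
BBR: Left { 0; 1 }, Right { 2 } gives simplest 3/2
BBRR: Left { 0; 1 }, Right { 3/2; 2 } gives simplest 5/4
BBRRB: Left { 0; 1; 5/4 }, Right { 3/2; 2 } gives simplest 11/8
BBRRBB: Left { 0; 1; 5/4; 11/8 }, Right { 3/2; 2 } gives simplest 23/16
BBRRBBR: Left { 0; 1; 5/4; 11/8 }, Right { 23/16; 3/2; 2 } gives simplest 45/32
BBRRBBRR: Left { 0; 1; 5/4; 11/8 }, Right { 45/32; 23/16; 3/2; 2 } gives simplest 89/64
BBRRBBRRB: Left { 0; 1; 5/4; 11/8; 89/64 }, Right { 45/32; 23/16; 3/2; 2 } gives simplest 179/128
BBRRBBRRBB: Left { 0; 1; 5/4; 11/8; 89/64; 179/128 }, Right { 45/32; 23/16; 3/2; 2 } gives simplest 359/256
BBRRBBRRBBR: Left { 0; 1; 5/4; 11/8; 89/64; 179/128 }, Right { 359/256; 45/32; 23/16; 3/2; 2 } gives simplest 717/512
BBRRBBRRBBRR: Left { 0; 1; 5/4; 11/8; 89/64; 179/128 }, Right { 717/512; 359/256; 45/32; 23/16; 3/2; 2 } gives simplest 1433/1024
BBRRBBRRBBRRB: Left { 0; 1; 5/4; 11/8; 89/64; 179/128; 1433/1024 }, Right { 717/512; 359/256; 45/32; 23/16; 3/2; 2 } gives simplest 2867/2048
BBRRBBRRBBRRBB: Left { 0; 1; 5/4; 11/8; 89/64; 179/128; 1433/1024; 2867/2048 }, Right { 717/512; 359/256; 45/32; 23/16; 3/2; 2 } gives simplest 5735/4096
BBRRBBRRBBRRBBB: Left { 0; 1; 5/4; 11/8; 89/64; 179/128; 1433/1024; 2867/2048; 5735/4096 }, Right { 717/512; 359/256; 45/32; 23/16; 3/2; 2 } gives simplest 11471/8192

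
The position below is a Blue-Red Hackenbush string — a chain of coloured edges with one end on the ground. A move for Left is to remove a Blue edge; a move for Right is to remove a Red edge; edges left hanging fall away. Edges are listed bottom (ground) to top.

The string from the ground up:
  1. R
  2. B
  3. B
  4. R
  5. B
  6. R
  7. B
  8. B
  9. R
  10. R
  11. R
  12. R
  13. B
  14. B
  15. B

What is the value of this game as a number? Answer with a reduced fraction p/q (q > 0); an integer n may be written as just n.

-5361/16384

Prefix values for R B B R B R B B R R R R B B B via {L|R} + simplicity:
edge 1 of 15 (R): { none | 0 } gives -1
edge 2 of 15 (B): { -1 | 0 } gives -1/2
edge 3 of 15 (B): { -1 -1/2 | 0 } gives -1/4
edge 4 of 15 (R): { -1 -1/2 | -1/4 0 } gives -3/8
edge 5 of 15 (B): { -1 -1/2 -3/8 | -1/4 0 } gives -5/16
edge 6 of 15 (R): { -1 -1/2 -3/8 | -5/16 -1/4 0 } gives -11/32
edge 7 of 15 (B): { -1 -1/2 -3/8 -11/32 | -5/16 -1/4 0 } gives -21/64
edge 8 of 15 (B): { -1 -1/2 -3/8 -11/32 -21/64 | -5/16 -1/4 0 } gives -41/128
edge 9 of 15 (R): { -1 -1/2 -3/8 -11/32 -21/64 | -41/128 -5/16 -1/4 0 } gives -83/256
edge 10 of 15 (R): { -1 -1/2 -3/8 -11/32 -21/64 | -83/256 -41/128 -5/16 -1/4 0 } gives -167/512
edge 11 of 15 (R): { -1 -1/2 -3/8 -11/32 -21/64 | -167/512 -83/256 -41/128 -5/16 -1/4 0 } gives -335/1024
edge 12 of 15 (R): { -1 -1/2 -3/8 -11/32 -21/64 | -335/1024 -167/512 -83/256 -41/128 -5/16 -1/4 0 } gives -671/2048
edge 13 of 15 (B): { -1 -1/2 -3/8 -11/32 -21/64 -671/2048 | -335/1024 -167/512 -83/256 -41/128 -5/16 -1/4 0 } gives -1341/4096
edge 14 of 15 (B): { -1 -1/2 -3/8 -11/32 -21/64 -671/2048 -1341/4096 | -335/1024 -167/512 -83/256 -41/128 -5/16 -1/4 0 } gives -2681/8192
edge 15 of 15 (B): { -1 -1/2 -3/8 -11/32 -21/64 -671/2048 -1341/4096 -2681/8192 | -335/1024 -167/512 -83/256 -41/128 -5/16 -1/4 0 } gives -5361/16384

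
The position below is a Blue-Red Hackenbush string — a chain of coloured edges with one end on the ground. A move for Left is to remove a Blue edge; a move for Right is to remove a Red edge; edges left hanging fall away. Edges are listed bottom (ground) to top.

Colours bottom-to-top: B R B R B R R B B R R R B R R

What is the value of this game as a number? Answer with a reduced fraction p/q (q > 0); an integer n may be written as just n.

Recurse on prefixes of the 15-edge string B R B R B R R B B R R R B R R:
edge 1 of 15 (B): { 0 |  } -> 1
edge 2 of 15 (R): { 0 | 1 } -> 1/2
edge 3 of 15 (B): { 0, 1/2 | 1 } -> 3/4
edge 4 of 15 (R): { 0, 1/2 | 3/4, 1 } -> 5/8
edge 5 of 15 (B): { 0, 1/2, 5/8 | 3/4, 1 } -> 11/16
edge 6 of 15 (R): { 0, 1/2, 5/8 | 11/16, 3/4, 1 } -> 21/32
edge 7 of 15 (R): { 0, 1/2, 5/8 | 21/32, 11/16, 3/4, 1 } -> 41/64
edge 8 of 15 (B): { 0, 1/2, 5/8, 41/64 | 21/32, 11/16, 3/4, 1 } -> 83/128
edge 9 of 15 (B): { 0, 1/2, 5/8, 41/64, 83/128 | 21/32, 11/16, 3/4, 1 } -> 167/256
edge 10 of 15 (R): { 0, 1/2, 5/8, 41/64, 83/128 | 167/256, 21/32, 11/16, 3/4, 1 } -> 333/512
edge 11 of 15 (R): { 0, 1/2, 5/8, 41/64, 83/128 | 333/512, 167/256, 21/32, 11/16, 3/4, 1 } -> 665/1024
edge 12 of 15 (R): { 0, 1/2, 5/8, 41/64, 83/128 | 665/1024, 333/512, 167/256, 21/32, 11/16, 3/4, 1 } -> 1329/2048
edge 13 of 15 (B): { 0, 1/2, 5/8, 41/64, 83/128, 1329/2048 | 665/1024, 333/512, 167/256, 21/32, 11/16, 3/4, 1 } -> 2659/4096
edge 14 of 15 (R): { 0, 1/2, 5/8, 41/64, 83/128, 1329/2048 | 2659/4096, 665/1024, 333/512, 167/256, 21/32, 11/16, 3/4, 1 } -> 5317/8192
edge 15 of 15 (R): { 0, 1/2, 5/8, 41/64, 83/128, 1329/2048 | 5317/8192, 2659/4096, 665/1024, 333/512, 167/256, 21/32, 11/16, 3/4, 1 } -> 10633/16384

10633/16384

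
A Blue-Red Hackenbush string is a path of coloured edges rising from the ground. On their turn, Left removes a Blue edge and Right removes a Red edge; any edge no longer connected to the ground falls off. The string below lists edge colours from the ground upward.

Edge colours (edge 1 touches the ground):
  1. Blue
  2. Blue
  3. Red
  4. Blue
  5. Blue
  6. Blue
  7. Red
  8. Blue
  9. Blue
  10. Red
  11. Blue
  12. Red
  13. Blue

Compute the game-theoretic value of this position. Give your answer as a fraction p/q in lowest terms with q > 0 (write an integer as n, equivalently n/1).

Prefix values for Blue Blue Red Blue Blue Blue Red Blue Blue Red Blue Red Blue via {L|R} + simplicity:
step 1: add Blue to get B; options L={ 0 } R={  } -> 1
step 2: add Blue to get BB; options L={ 0,1 } R={  } -> 2
step 3: add Red to get BBR; options L={ 0,1 } R={ 2 } -> 3/2
step 4: add Blue to get BBRB; options L={ 0,1,3/2 } R={ 2 } -> 7/4
step 5: add Blue to get BBRBB; options L={ 0,1,3/2,7/4 } R={ 2 } -> 15/8
step 6: add Blue to get BBRBBB; options L={ 0,1,3/2,7/4,15/8 } R={ 2 } -> 31/16
step 7: add Red to get BBRBBBR; options L={ 0,1,3/2,7/4,15/8 } R={ 31/16,2 } -> 61/32
step 8: add Blue to get BBRBBBRB; options L={ 0,1,3/2,7/4,15/8,61/32 } R={ 31/16,2 } -> 123/64
step 9: add Blue to get BBRBBBRBB; options L={ 0,1,3/2,7/4,15/8,61/32,123/64 } R={ 31/16,2 } -> 247/128
step 10: add Red to get BBRBBBRBBR; options L={ 0,1,3/2,7/4,15/8,61/32,123/64 } R={ 247/128,31/16,2 } -> 493/256
step 11: add Blue to get BBRBBBRBBRB; options L={ 0,1,3/2,7/4,15/8,61/32,123/64,493/256 } R={ 247/128,31/16,2 } -> 987/512
step 12: add Red to get BBRBBBRBBRBR; options L={ 0,1,3/2,7/4,15/8,61/32,123/64,493/256 } R={ 987/512,247/128,31/16,2 } -> 1973/1024
step 13: add Blue to get BBRBBBRBBRBRB; options L={ 0,1,3/2,7/4,15/8,61/32,123/64,493/256,1973/1024 } R={ 987/512,247/128,31/16,2 } -> 3947/2048

3947/2048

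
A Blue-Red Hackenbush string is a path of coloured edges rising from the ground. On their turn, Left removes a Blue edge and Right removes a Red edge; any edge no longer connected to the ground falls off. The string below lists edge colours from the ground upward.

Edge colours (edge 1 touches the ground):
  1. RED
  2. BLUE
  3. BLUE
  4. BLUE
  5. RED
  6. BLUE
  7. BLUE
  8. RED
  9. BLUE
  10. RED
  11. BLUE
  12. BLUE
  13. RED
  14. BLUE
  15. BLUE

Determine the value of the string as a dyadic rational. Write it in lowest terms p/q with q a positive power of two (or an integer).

-2377/16384

Prefix values for RED BLUE BLUE BLUE RED BLUE BLUE RED BLUE RED BLUE BLUE RED BLUE BLUE via {L|R} + simplicity:
edge 1 of 15 (RED): { ∅ | 0 } — -1
edge 2 of 15 (BLUE): { -1 | 0 } — -1/2
edge 3 of 15 (BLUE): { -1, -1/2 | 0 } — -1/4
edge 4 of 15 (BLUE): { -1, -1/2, -1/4 | 0 } — -1/8
edge 5 of 15 (RED): { -1, -1/2, -1/4 | -1/8, 0 } — -3/16
edge 6 of 15 (BLUE): { -1, -1/2, -1/4, -3/16 | -1/8, 0 } — -5/32
edge 7 of 15 (BLUE): { -1, -1/2, -1/4, -3/16, -5/32 | -1/8, 0 } — -9/64
edge 8 of 15 (RED): { -1, -1/2, -1/4, -3/16, -5/32 | -9/64, -1/8, 0 } — -19/128
edge 9 of 15 (BLUE): { -1, -1/2, -1/4, -3/16, -5/32, -19/128 | -9/64, -1/8, 0 } — -37/256
edge 10 of 15 (RED): { -1, -1/2, -1/4, -3/16, -5/32, -19/128 | -37/256, -9/64, -1/8, 0 } — -75/512
edge 11 of 15 (BLUE): { -1, -1/2, -1/4, -3/16, -5/32, -19/128, -75/512 | -37/256, -9/64, -1/8, 0 } — -149/1024
edge 12 of 15 (BLUE): { -1, -1/2, -1/4, -3/16, -5/32, -19/128, -75/512, -149/1024 | -37/256, -9/64, -1/8, 0 } — -297/2048
edge 13 of 15 (RED): { -1, -1/2, -1/4, -3/16, -5/32, -19/128, -75/512, -149/1024 | -297/2048, -37/256, -9/64, -1/8, 0 } — -595/4096
edge 14 of 15 (BLUE): { -1, -1/2, -1/4, -3/16, -5/32, -19/128, -75/512, -149/1024, -595/4096 | -297/2048, -37/256, -9/64, -1/8, 0 } — -1189/8192
edge 15 of 15 (BLUE): { -1, -1/2, -1/4, -3/16, -5/32, -19/128, -75/512, -149/1024, -595/4096, -1189/8192 | -297/2048, -37/256, -9/64, -1/8, 0 } — -2377/16384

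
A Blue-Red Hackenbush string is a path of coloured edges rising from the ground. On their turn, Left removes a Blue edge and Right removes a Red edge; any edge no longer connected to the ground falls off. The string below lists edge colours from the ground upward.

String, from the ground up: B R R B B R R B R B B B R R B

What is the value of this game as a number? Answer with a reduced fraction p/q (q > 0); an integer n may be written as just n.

6515/16384

v_1 [B]  L=[0]  R=[none]  so 1
v_2 [BR]  L=[0]  R=[1]  so 1/2
v_3 [BRR]  L=[0]  R=[1/2; 1]  so 1/4
v_4 [BRRB]  L=[0; 1/4]  R=[1/2; 1]  so 3/8
v_5 [BRRBB]  L=[0; 1/4; 3/8]  R=[1/2; 1]  so 7/16
v_6 [BRRBBR]  L=[0; 1/4; 3/8]  R=[7/16; 1/2; 1]  so 13/32
v_7 [BRRBBRR]  L=[0; 1/4; 3/8]  R=[13/32; 7/16; 1/2; 1]  so 25/64
v_8 [BRRBBRRB]  L=[0; 1/4; 3/8; 25/64]  R=[13/32; 7/16; 1/2; 1]  so 51/128
v_9 [BRRBBRRBR]  L=[0; 1/4; 3/8; 25/64]  R=[51/128; 13/32; 7/16; 1/2; 1]  so 101/256
v_10 [BRRBBRRBRB]  L=[0; 1/4; 3/8; 25/64; 101/256]  R=[51/128; 13/32; 7/16; 1/2; 1]  so 203/512
v_11 [BRRBBRRBRBB]  L=[0; 1/4; 3/8; 25/64; 101/256; 203/512]  R=[51/128; 13/32; 7/16; 1/2; 1]  so 407/1024
v_12 [BRRBBRRBRBBB]  L=[0; 1/4; 3/8; 25/64; 101/256; 203/512; 407/1024]  R=[51/128; 13/32; 7/16; 1/2; 1]  so 815/2048
v_13 [BRRBBRRBRBBBR]  L=[0; 1/4; 3/8; 25/64; 101/256; 203/512; 407/1024]  R=[815/2048; 51/128; 13/32; 7/16; 1/2; 1]  so 1629/4096
v_14 [BRRBBRRBRBBBRR]  L=[0; 1/4; 3/8; 25/64; 101/256; 203/512; 407/1024]  R=[1629/4096; 815/2048; 51/128; 13/32; 7/16; 1/2; 1]  so 3257/8192
v_15 [BRRBBRRBRBBBRRB]  L=[0; 1/4; 3/8; 25/64; 101/256; 203/512; 407/1024; 3257/8192]  R=[1629/4096; 815/2048; 51/128; 13/32; 7/16; 1/2; 1]  so 6515/16384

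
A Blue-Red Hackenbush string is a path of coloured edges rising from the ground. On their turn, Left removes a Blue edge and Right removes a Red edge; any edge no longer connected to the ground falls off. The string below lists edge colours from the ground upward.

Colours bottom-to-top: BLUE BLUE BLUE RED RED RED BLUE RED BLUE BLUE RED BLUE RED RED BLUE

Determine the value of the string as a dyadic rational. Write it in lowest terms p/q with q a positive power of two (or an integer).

8915/4096

B: Left { 0 }, Right { · } = simplest 1
BB: Left { 0; 1 }, Right { · } = simplest 2
BBB: Left { 0; 1; 2 }, Right { · } = simplest 3
BBBR: Left { 0; 1; 2 }, Right { 3 } = simplest 5/2
BBBRR: Left { 0; 1; 2 }, Right { 5/2; 3 } = simplest 9/4
BBBRRR: Left { 0; 1; 2 }, Right { 9/4; 5/2; 3 } = simplest 17/8
BBBRRRB: Left { 0; 1; 2; 17/8 }, Right { 9/4; 5/2; 3 } = simplest 35/16
BBBRRRBR: Left { 0; 1; 2; 17/8 }, Right { 35/16; 9/4; 5/2; 3 } = simplest 69/32
BBBRRRBRB: Left { 0; 1; 2; 17/8; 69/32 }, Right { 35/16; 9/4; 5/2; 3 } = simplest 139/64
BBBRRRBRBB: Left { 0; 1; 2; 17/8; 69/32; 139/64 }, Right { 35/16; 9/4; 5/2; 3 } = simplest 279/128
BBBRRRBRBBR: Left { 0; 1; 2; 17/8; 69/32; 139/64 }, Right { 279/128; 35/16; 9/4; 5/2; 3 } = simplest 557/256
BBBRRRBRBBRB: Left { 0; 1; 2; 17/8; 69/32; 139/64; 557/256 }, Right { 279/128; 35/16; 9/4; 5/2; 3 } = simplest 1115/512
BBBRRRBRBBRBR: Left { 0; 1; 2; 17/8; 69/32; 139/64; 557/256 }, Right { 1115/512; 279/128; 35/16; 9/4; 5/2; 3 } = simplest 2229/1024
BBBRRRBRBBRBRR: Left { 0; 1; 2; 17/8; 69/32; 139/64; 557/256 }, Right { 2229/1024; 1115/512; 279/128; 35/16; 9/4; 5/2; 3 } = simplest 4457/2048
BBBRRRBRBBRBRRB: Left { 0; 1; 2; 17/8; 69/32; 139/64; 557/256; 4457/2048 }, Right { 2229/1024; 1115/512; 279/128; 35/16; 9/4; 5/2; 3 } = simplest 8915/4096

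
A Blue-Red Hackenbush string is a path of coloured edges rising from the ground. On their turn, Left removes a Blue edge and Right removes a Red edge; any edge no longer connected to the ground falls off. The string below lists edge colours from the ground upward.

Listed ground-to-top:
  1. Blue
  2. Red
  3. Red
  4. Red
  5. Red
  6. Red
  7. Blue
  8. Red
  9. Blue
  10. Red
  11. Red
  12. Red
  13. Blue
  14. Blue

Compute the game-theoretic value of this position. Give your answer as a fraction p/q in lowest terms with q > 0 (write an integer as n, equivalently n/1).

327/8192

v_1 [B]  L=[0]  R=[∅]  gives 1
v_2 [BR]  L=[0]  R=[1]  gives 1/2
v_3 [BRR]  L=[0]  R=[1/2 1]  gives 1/4
v_4 [BRRR]  L=[0]  R=[1/4 1/2 1]  gives 1/8
v_5 [BRRRR]  L=[0]  R=[1/8 1/4 1/2 1]  gives 1/16
v_6 [BRRRRR]  L=[0]  R=[1/16 1/8 1/4 1/2 1]  gives 1/32
v_7 [BRRRRRB]  L=[0 1/32]  R=[1/16 1/8 1/4 1/2 1]  gives 3/64
v_8 [BRRRRRBR]  L=[0 1/32]  R=[3/64 1/16 1/8 1/4 1/2 1]  gives 5/128
v_9 [BRRRRRBRB]  L=[0 1/32 5/128]  R=[3/64 1/16 1/8 1/4 1/2 1]  gives 11/256
v_10 [BRRRRRBRBR]  L=[0 1/32 5/128]  R=[11/256 3/64 1/16 1/8 1/4 1/2 1]  gives 21/512
v_11 [BRRRRRBRBRR]  L=[0 1/32 5/128]  R=[21/512 11/256 3/64 1/16 1/8 1/4 1/2 1]  gives 41/1024
v_12 [BRRRRRBRBRRR]  L=[0 1/32 5/128]  R=[41/1024 21/512 11/256 3/64 1/16 1/8 1/4 1/2 1]  gives 81/2048
v_13 [BRRRRRBRBRRRB]  L=[0 1/32 5/128 81/2048]  R=[41/1024 21/512 11/256 3/64 1/16 1/8 1/4 1/2 1]  gives 163/4096
v_14 [BRRRRRBRBRRRBB]  L=[0 1/32 5/128 81/2048 163/4096]  R=[41/1024 21/512 11/256 3/64 1/16 1/8 1/4 1/2 1]  gives 327/8192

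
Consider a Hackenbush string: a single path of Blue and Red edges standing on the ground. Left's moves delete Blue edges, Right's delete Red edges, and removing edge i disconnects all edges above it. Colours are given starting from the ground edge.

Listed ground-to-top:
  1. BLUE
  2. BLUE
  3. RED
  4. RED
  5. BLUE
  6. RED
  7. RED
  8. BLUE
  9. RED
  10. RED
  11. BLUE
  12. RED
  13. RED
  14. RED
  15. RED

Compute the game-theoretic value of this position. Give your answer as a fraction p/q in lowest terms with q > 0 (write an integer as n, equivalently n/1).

Build v(s[:k]) for k = 1..15, string s = BLUE BLUE RED RED BLUE RED RED BLUE RED RED BLUE RED RED RED RED.
B: Left { 0 }, Right { — } — simplest 1
BB: Left { 0,1 }, Right { — } — simplest 2
BBR: Left { 0,1 }, Right { 2 } — simplest 3/2
BBRR: Left { 0,1 }, Right { 3/2,2 } — simplest 5/4
BBRRB: Left { 0,1,5/4 }, Right { 3/2,2 } — simplest 11/8
BBRRBR: Left { 0,1,5/4 }, Right { 11/8,3/2,2 } — simplest 21/16
BBRRBRR: Left { 0,1,5/4 }, Right { 21/16,11/8,3/2,2 } — simplest 41/32
BBRRBRRB: Left { 0,1,5/4,41/32 }, Right { 21/16,11/8,3/2,2 } — simplest 83/64
BBRRBRRBR: Left { 0,1,5/4,41/32 }, Right { 83/64,21/16,11/8,3/2,2 } — simplest 165/128
BBRRBRRBRR: Left { 0,1,5/4,41/32 }, Right { 165/128,83/64,21/16,11/8,3/2,2 } — simplest 329/256
BBRRBRRBRRB: Left { 0,1,5/4,41/32,329/256 }, Right { 165/128,83/64,21/16,11/8,3/2,2 } — simplest 659/512
BBRRBRRBRRBR: Left { 0,1,5/4,41/32,329/256 }, Right { 659/512,165/128,83/64,21/16,11/8,3/2,2 } — simplest 1317/1024
BBRRBRRBRRBRR: Left { 0,1,5/4,41/32,329/256 }, Right { 1317/1024,659/512,165/128,83/64,21/16,11/8,3/2,2 } — simplest 2633/2048
BBRRBRRBRRBRRR: Left { 0,1,5/4,41/32,329/256 }, Right { 2633/2048,1317/1024,659/512,165/128,83/64,21/16,11/8,3/2,2 } — simplest 5265/4096
BBRRBRRBRRBRRRR: Left { 0,1,5/4,41/32,329/256 }, Right { 5265/4096,2633/2048,1317/1024,659/512,165/128,83/64,21/16,11/8,3/2,2 } — simplest 10529/8192

10529/8192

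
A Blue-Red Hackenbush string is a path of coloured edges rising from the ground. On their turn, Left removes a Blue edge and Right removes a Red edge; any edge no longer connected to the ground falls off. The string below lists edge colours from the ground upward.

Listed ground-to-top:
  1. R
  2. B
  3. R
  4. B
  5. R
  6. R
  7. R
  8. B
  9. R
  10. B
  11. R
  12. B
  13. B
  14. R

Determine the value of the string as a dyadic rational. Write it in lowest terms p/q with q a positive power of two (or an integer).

-5971/8192

Prefix values for R B R B R R R B R B R B B R via {L|R} + simplicity:
val(R) = { — | 0 } — -1
val(RB) = { -1 | 0 } — -1/2
val(RBR) = { -1 | -1/2, 0 } — -3/4
val(RBRB) = { -1, -3/4 | -1/2, 0 } — -5/8
val(RBRBR) = { -1, -3/4 | -5/8, -1/2, 0 } — -11/16
val(RBRBRR) = { -1, -3/4 | -11/16, -5/8, -1/2, 0 } — -23/32
val(RBRBRRR) = { -1, -3/4 | -23/32, -11/16, -5/8, -1/2, 0 } — -47/64
val(RBRBRRRB) = { -1, -3/4, -47/64 | -23/32, -11/16, -5/8, -1/2, 0 } — -93/128
val(RBRBRRRBR) = { -1, -3/4, -47/64 | -93/128, -23/32, -11/16, -5/8, -1/2, 0 } — -187/256
val(RBRBRRRBRB) = { -1, -3/4, -47/64, -187/256 | -93/128, -23/32, -11/16, -5/8, -1/2, 0 } — -373/512
val(RBRBRRRBRBR) = { -1, -3/4, -47/64, -187/256 | -373/512, -93/128, -23/32, -11/16, -5/8, -1/2, 0 } — -747/1024
val(RBRBRRRBRBRB) = { -1, -3/4, -47/64, -187/256, -747/1024 | -373/512, -93/128, -23/32, -11/16, -5/8, -1/2, 0 } — -1493/2048
val(RBRBRRRBRBRBB) = { -1, -3/4, -47/64, -187/256, -747/1024, -1493/2048 | -373/512, -93/128, -23/32, -11/16, -5/8, -1/2, 0 } — -2985/4096
val(RBRBRRRBRBRBBR) = { -1, -3/4, -47/64, -187/256, -747/1024, -1493/2048 | -2985/4096, -373/512, -93/128, -23/32, -11/16, -5/8, -1/2, 0 } — -5971/8192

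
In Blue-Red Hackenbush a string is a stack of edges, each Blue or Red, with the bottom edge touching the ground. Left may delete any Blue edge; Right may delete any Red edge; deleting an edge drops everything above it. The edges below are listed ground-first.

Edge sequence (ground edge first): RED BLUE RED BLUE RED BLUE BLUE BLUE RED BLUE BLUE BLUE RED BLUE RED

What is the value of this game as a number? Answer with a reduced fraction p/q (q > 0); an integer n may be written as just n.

-10379/16384

val(R) = { (no moves) | 0 } — -1
val(RB) = { -1 | 0 } — -1/2
val(RBR) = { -1 | -1/2,0 } — -3/4
val(RBRB) = { -1,-3/4 | -1/2,0 } — -5/8
val(RBRBR) = { -1,-3/4 | -5/8,-1/2,0 } — -11/16
val(RBRBRB) = { -1,-3/4,-11/16 | -5/8,-1/2,0 } — -21/32
val(RBRBRBB) = { -1,-3/4,-11/16,-21/32 | -5/8,-1/2,0 } — -41/64
val(RBRBRBBB) = { -1,-3/4,-11/16,-21/32,-41/64 | -5/8,-1/2,0 } — -81/128
val(RBRBRBBBR) = { -1,-3/4,-11/16,-21/32,-41/64 | -81/128,-5/8,-1/2,0 } — -163/256
val(RBRBRBBBRB) = { -1,-3/4,-11/16,-21/32,-41/64,-163/256 | -81/128,-5/8,-1/2,0 } — -325/512
val(RBRBRBBBRBB) = { -1,-3/4,-11/16,-21/32,-41/64,-163/256,-325/512 | -81/128,-5/8,-1/2,0 } — -649/1024
val(RBRBRBBBRBBB) = { -1,-3/4,-11/16,-21/32,-41/64,-163/256,-325/512,-649/1024 | -81/128,-5/8,-1/2,0 } — -1297/2048
val(RBRBRBBBRBBBR) = { -1,-3/4,-11/16,-21/32,-41/64,-163/256,-325/512,-649/1024 | -1297/2048,-81/128,-5/8,-1/2,0 } — -2595/4096
val(RBRBRBBBRBBBRB) = { -1,-3/4,-11/16,-21/32,-41/64,-163/256,-325/512,-649/1024,-2595/4096 | -1297/2048,-81/128,-5/8,-1/2,0 } — -5189/8192
val(RBRBRBBBRBBBRBR) = { -1,-3/4,-11/16,-21/32,-41/64,-163/256,-325/512,-649/1024,-2595/4096 | -5189/8192,-1297/2048,-81/128,-5/8,-1/2,0 } — -10379/16384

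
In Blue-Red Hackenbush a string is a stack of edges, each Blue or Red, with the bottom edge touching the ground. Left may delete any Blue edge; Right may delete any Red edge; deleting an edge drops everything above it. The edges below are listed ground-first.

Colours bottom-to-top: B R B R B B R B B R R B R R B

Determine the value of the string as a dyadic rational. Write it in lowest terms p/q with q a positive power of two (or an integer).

Prefix values for B R B R B B R B B R R B R R B via {L|R} + simplicity:
value_1 [B]  L=[0]  R=[·]  ⇒ 1
value_2 [BR]  L=[0]  R=[1]  ⇒ 1/2
value_3 [BRB]  L=[0; 1/2]  R=[1]  ⇒ 3/4
value_4 [BRBR]  L=[0; 1/2]  R=[3/4; 1]  ⇒ 5/8
value_5 [BRBRB]  L=[0; 1/2; 5/8]  R=[3/4; 1]  ⇒ 11/16
value_6 [BRBRBB]  L=[0; 1/2; 5/8; 11/16]  R=[3/4; 1]  ⇒ 23/32
value_7 [BRBRBBR]  L=[0; 1/2; 5/8; 11/16]  R=[23/32; 3/4; 1]  ⇒ 45/64
value_8 [BRBRBBRB]  L=[0; 1/2; 5/8; 11/16; 45/64]  R=[23/32; 3/4; 1]  ⇒ 91/128
value_9 [BRBRBBRBB]  L=[0; 1/2; 5/8; 11/16; 45/64; 91/128]  R=[23/32; 3/4; 1]  ⇒ 183/256
value_10 [BRBRBBRBBR]  L=[0; 1/2; 5/8; 11/16; 45/64; 91/128]  R=[183/256; 23/32; 3/4; 1]  ⇒ 365/512
value_11 [BRBRBBRBBRR]  L=[0; 1/2; 5/8; 11/16; 45/64; 91/128]  R=[365/512; 183/256; 23/32; 3/4; 1]  ⇒ 729/1024
value_12 [BRBRBBRBBRRB]  L=[0; 1/2; 5/8; 11/16; 45/64; 91/128; 729/1024]  R=[365/512; 183/256; 23/32; 3/4; 1]  ⇒ 1459/2048
value_13 [BRBRBBRBBRRBR]  L=[0; 1/2; 5/8; 11/16; 45/64; 91/128; 729/1024]  R=[1459/2048; 365/512; 183/256; 23/32; 3/4; 1]  ⇒ 2917/4096
value_14 [BRBRBBRBBRRBRR]  L=[0; 1/2; 5/8; 11/16; 45/64; 91/128; 729/1024]  R=[2917/4096; 1459/2048; 365/512; 183/256; 23/32; 3/4; 1]  ⇒ 5833/8192
value_15 [BRBRBBRBBRRBRRB]  L=[0; 1/2; 5/8; 11/16; 45/64; 91/128; 729/1024; 5833/8192]  R=[2917/4096; 1459/2048; 365/512; 183/256; 23/32; 3/4; 1]  ⇒ 11667/16384

11667/16384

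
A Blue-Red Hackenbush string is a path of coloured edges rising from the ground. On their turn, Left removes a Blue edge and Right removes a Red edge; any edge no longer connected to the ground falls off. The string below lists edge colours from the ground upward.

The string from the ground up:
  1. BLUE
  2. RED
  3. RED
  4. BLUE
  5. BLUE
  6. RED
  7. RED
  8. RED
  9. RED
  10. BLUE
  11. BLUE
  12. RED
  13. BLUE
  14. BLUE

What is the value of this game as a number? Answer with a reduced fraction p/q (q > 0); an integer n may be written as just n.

3127/8192

Build g(s[:k]) for k = 1..14, string s = BLUE RED RED BLUE BLUE RED RED RED RED BLUE BLUE RED BLUE BLUE.
1 of 14 · B · max L 0 · min R +∞ — 1
2 of 14 · BR · max L 0 · min R 1 — 1/2
3 of 14 · BRR · max L 0 · min R 1/2 — 1/4
4 of 14 · BRRB · max L 1/4 · min R 1/2 — 3/8
5 of 14 · BRRBB · max L 3/8 · min R 1/2 — 7/16
6 of 14 · BRRBBR · max L 3/8 · min R 7/16 — 13/32
7 of 14 · BRRBBRR · max L 3/8 · min R 13/32 — 25/64
8 of 14 · BRRBBRRR · max L 3/8 · min R 25/64 — 49/128
9 of 14 · BRRBBRRRR · max L 3/8 · min R 49/128 — 97/256
10 of 14 · BRRBBRRRRB · max L 97/256 · min R 49/128 — 195/512
11 of 14 · BRRBBRRRRBB · max L 195/512 · min R 49/128 — 391/1024
12 of 14 · BRRBBRRRRBBR · max L 195/512 · min R 391/1024 — 781/2048
13 of 14 · BRRBBRRRRBBRB · max L 781/2048 · min R 391/1024 — 1563/4096
14 of 14 · BRRBBRRRRBBRBB · max L 1563/4096 · min R 391/1024 — 3127/8192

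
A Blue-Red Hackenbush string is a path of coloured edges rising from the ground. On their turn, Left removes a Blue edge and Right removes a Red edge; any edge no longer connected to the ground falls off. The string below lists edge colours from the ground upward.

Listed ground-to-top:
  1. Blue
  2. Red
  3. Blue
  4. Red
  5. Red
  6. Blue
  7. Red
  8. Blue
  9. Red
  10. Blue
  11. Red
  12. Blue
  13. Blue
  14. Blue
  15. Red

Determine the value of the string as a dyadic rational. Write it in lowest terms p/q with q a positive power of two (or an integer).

9565/16384

Recurse on prefixes of the 15-edge string Blue Red Blue Red Red Blue Red Blue Red Blue Red Blue Blue Blue Red:
step 1: add Blue to get B; options L={ 0 } R={ ∅ } → 1
step 2: add Red to get BR; options L={ 0 } R={ 1 } → 1/2
step 3: add Blue to get BRB; options L={ 0; 1/2 } R={ 1 } → 3/4
step 4: add Red to get BRBR; options L={ 0; 1/2 } R={ 3/4; 1 } → 5/8
step 5: add Red to get BRBRR; options L={ 0; 1/2 } R={ 5/8; 3/4; 1 } → 9/16
step 6: add Blue to get BRBRRB; options L={ 0; 1/2; 9/16 } R={ 5/8; 3/4; 1 } → 19/32
step 7: add Red to get BRBRRBR; options L={ 0; 1/2; 9/16 } R={ 19/32; 5/8; 3/4; 1 } → 37/64
step 8: add Blue to get BRBRRBRB; options L={ 0; 1/2; 9/16; 37/64 } R={ 19/32; 5/8; 3/4; 1 } → 75/128
step 9: add Red to get BRBRRBRBR; options L={ 0; 1/2; 9/16; 37/64 } R={ 75/128; 19/32; 5/8; 3/4; 1 } → 149/256
step 10: add Blue to get BRBRRBRBRB; options L={ 0; 1/2; 9/16; 37/64; 149/256 } R={ 75/128; 19/32; 5/8; 3/4; 1 } → 299/512
step 11: add Red to get BRBRRBRBRBR; options L={ 0; 1/2; 9/16; 37/64; 149/256 } R={ 299/512; 75/128; 19/32; 5/8; 3/4; 1 } → 597/1024
step 12: add Blue to get BRBRRBRBRBRB; options L={ 0; 1/2; 9/16; 37/64; 149/256; 597/1024 } R={ 299/512; 75/128; 19/32; 5/8; 3/4; 1 } → 1195/2048
step 13: add Blue to get BRBRRBRBRBRBB; options L={ 0; 1/2; 9/16; 37/64; 149/256; 597/1024; 1195/2048 } R={ 299/512; 75/128; 19/32; 5/8; 3/4; 1 } → 2391/4096
step 14: add Blue to get BRBRRBRBRBRBBB; options L={ 0; 1/2; 9/16; 37/64; 149/256; 597/1024; 1195/2048; 2391/4096 } R={ 299/512; 75/128; 19/32; 5/8; 3/4; 1 } → 4783/8192
step 15: add Red to get BRBRRBRBRBRBBBR; options L={ 0; 1/2; 9/16; 37/64; 149/256; 597/1024; 1195/2048; 2391/4096 } R={ 4783/8192; 299/512; 75/128; 19/32; 5/8; 3/4; 1 } → 9565/16384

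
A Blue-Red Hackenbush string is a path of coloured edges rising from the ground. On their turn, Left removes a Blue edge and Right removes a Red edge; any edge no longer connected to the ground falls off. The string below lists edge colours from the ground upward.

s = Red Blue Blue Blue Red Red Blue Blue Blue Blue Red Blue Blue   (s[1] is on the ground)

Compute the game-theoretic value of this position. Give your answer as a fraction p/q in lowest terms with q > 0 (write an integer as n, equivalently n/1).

-777/4096

Recurse on prefixes of the 13-edge string Red Blue Blue Blue Red Red Blue Blue Blue Blue Red Blue Blue:
step 1: add Red to get R; options L={ · } R={ 0 } => -1
step 2: add Blue to get RB; options L={ -1 } R={ 0 } => -1/2
step 3: add Blue to get RBB; options L={ -1,-1/2 } R={ 0 } => -1/4
step 4: add Blue to get RBBB; options L={ -1,-1/2,-1/4 } R={ 0 } => -1/8
step 5: add Red to get RBBBR; options L={ -1,-1/2,-1/4 } R={ -1/8,0 } => -3/16
step 6: add Red to get RBBBRR; options L={ -1,-1/2,-1/4 } R={ -3/16,-1/8,0 } => -7/32
step 7: add Blue to get RBBBRRB; options L={ -1,-1/2,-1/4,-7/32 } R={ -3/16,-1/8,0 } => -13/64
step 8: add Blue to get RBBBRRBB; options L={ -1,-1/2,-1/4,-7/32,-13/64 } R={ -3/16,-1/8,0 } => -25/128
step 9: add Blue to get RBBBRRBBB; options L={ -1,-1/2,-1/4,-7/32,-13/64,-25/128 } R={ -3/16,-1/8,0 } => -49/256
step 10: add Blue to get RBBBRRBBBB; options L={ -1,-1/2,-1/4,-7/32,-13/64,-25/128,-49/256 } R={ -3/16,-1/8,0 } => -97/512
step 11: add Red to get RBBBRRBBBBR; options L={ -1,-1/2,-1/4,-7/32,-13/64,-25/128,-49/256 } R={ -97/512,-3/16,-1/8,0 } => -195/1024
step 12: add Blue to get RBBBRRBBBBRB; options L={ -1,-1/2,-1/4,-7/32,-13/64,-25/128,-49/256,-195/1024 } R={ -97/512,-3/16,-1/8,0 } => -389/2048
step 13: add Blue to get RBBBRRBBBBRBB; options L={ -1,-1/2,-1/4,-7/32,-13/64,-25/128,-49/256,-195/1024,-389/2048 } R={ -97/512,-3/16,-1/8,0 } => -777/4096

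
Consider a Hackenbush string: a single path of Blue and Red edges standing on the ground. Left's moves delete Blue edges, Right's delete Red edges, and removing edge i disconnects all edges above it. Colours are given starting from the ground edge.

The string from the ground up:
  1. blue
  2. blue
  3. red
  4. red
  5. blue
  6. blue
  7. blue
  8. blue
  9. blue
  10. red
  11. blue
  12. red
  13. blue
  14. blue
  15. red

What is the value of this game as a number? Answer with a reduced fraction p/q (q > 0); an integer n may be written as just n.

12205/8192

Build v(s[:k]) for k = 1..15, string s = blue blue red red blue blue blue blue blue red blue red blue blue red.
1 of 15 · b · max L 0 · min R +∞ => 1
2 of 15 · bb · max L 1 · min R +∞ => 2
3 of 15 · bbr · max L 1 · min R 2 => 3/2
4 of 15 · bbrr · max L 1 · min R 3/2 => 5/4
5 of 15 · bbrrb · max L 5/4 · min R 3/2 => 11/8
6 of 15 · bbrrbb · max L 11/8 · min R 3/2 => 23/16
7 of 15 · bbrrbbb · max L 23/16 · min R 3/2 => 47/32
8 of 15 · bbrrbbbb · max L 47/32 · min R 3/2 => 95/64
9 of 15 · bbrrbbbbb · max L 95/64 · min R 3/2 => 191/128
10 of 15 · bbrrbbbbbr · max L 95/64 · min R 191/128 => 381/256
11 of 15 · bbrrbbbbbrb · max L 381/256 · min R 191/128 => 763/512
12 of 15 · bbrrbbbbbrbr · max L 381/256 · min R 763/512 => 1525/1024
13 of 15 · bbrrbbbbbrbrb · max L 1525/1024 · min R 763/512 => 3051/2048
14 of 15 · bbrrbbbbbrbrbb · max L 3051/2048 · min R 763/512 => 6103/4096
15 of 15 · bbrrbbbbbrbrbbr · max L 3051/2048 · min R 6103/4096 => 12205/8192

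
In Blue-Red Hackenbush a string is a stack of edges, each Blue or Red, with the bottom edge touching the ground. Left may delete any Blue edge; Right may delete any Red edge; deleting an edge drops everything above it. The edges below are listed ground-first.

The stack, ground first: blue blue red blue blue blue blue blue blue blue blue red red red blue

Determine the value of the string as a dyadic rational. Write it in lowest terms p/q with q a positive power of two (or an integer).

16355/8192

b: Left { 0 }, Right { · } → simplest 1
bb: Left { 0,1 }, Right { · } → simplest 2
bbr: Left { 0,1 }, Right { 2 } → simplest 3/2
bbrb: Left { 0,1,3/2 }, Right { 2 } → simplest 7/4
bbrbb: Left { 0,1,3/2,7/4 }, Right { 2 } → simplest 15/8
bbrbbb: Left { 0,1,3/2,7/4,15/8 }, Right { 2 } → simplest 31/16
bbrbbbb: Left { 0,1,3/2,7/4,15/8,31/16 }, Right { 2 } → simplest 63/32
bbrbbbbb: Left { 0,1,3/2,7/4,15/8,31/16,63/32 }, Right { 2 } → simplest 127/64
bbrbbbbbb: Left { 0,1,3/2,7/4,15/8,31/16,63/32,127/64 }, Right { 2 } → simplest 255/128
bbrbbbbbbb: Left { 0,1,3/2,7/4,15/8,31/16,63/32,127/64,255/128 }, Right { 2 } → simplest 511/256
bbrbbbbbbbb: Left { 0,1,3/2,7/4,15/8,31/16,63/32,127/64,255/128,511/256 }, Right { 2 } → simplest 1023/512
bbrbbbbbbbbr: Left { 0,1,3/2,7/4,15/8,31/16,63/32,127/64,255/128,511/256 }, Right { 1023/512,2 } → simplest 2045/1024
bbrbbbbbbbbrr: Left { 0,1,3/2,7/4,15/8,31/16,63/32,127/64,255/128,511/256 }, Right { 2045/1024,1023/512,2 } → simplest 4089/2048
bbrbbbbbbbbrrr: Left { 0,1,3/2,7/4,15/8,31/16,63/32,127/64,255/128,511/256 }, Right { 4089/2048,2045/1024,1023/512,2 } → simplest 8177/4096
bbrbbbbbbbbrrrb: Left { 0,1,3/2,7/4,15/8,31/16,63/32,127/64,255/128,511/256,8177/4096 }, Right { 4089/2048,2045/1024,1023/512,2 } → simplest 16355/8192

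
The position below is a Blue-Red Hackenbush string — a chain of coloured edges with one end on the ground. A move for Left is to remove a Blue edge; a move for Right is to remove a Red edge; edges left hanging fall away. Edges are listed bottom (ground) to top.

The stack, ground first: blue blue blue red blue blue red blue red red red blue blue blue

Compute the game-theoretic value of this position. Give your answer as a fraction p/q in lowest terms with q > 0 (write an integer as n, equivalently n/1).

5775/2048

1 of 14 · b · max L 0 · min R +∞ → 1
2 of 14 · bb · max L 1 · min R +∞ → 2
3 of 14 · bbb · max L 2 · min R +∞ → 3
4 of 14 · bbbr · max L 2 · min R 3 → 5/2
5 of 14 · bbbrb · max L 5/2 · min R 3 → 11/4
6 of 14 · bbbrbb · max L 11/4 · min R 3 → 23/8
7 of 14 · bbbrbbr · max L 11/4 · min R 23/8 → 45/16
8 of 14 · bbbrbbrb · max L 45/16 · min R 23/8 → 91/32
9 of 14 · bbbrbbrbr · max L 45/16 · min R 91/32 → 181/64
10 of 14 · bbbrbbrbrr · max L 45/16 · min R 181/64 → 361/128
11 of 14 · bbbrbbrbrrr · max L 45/16 · min R 361/128 → 721/256
12 of 14 · bbbrbbrbrrrb · max L 721/256 · min R 361/128 → 1443/512
13 of 14 · bbbrbbrbrrrbb · max L 1443/512 · min R 361/128 → 2887/1024
14 of 14 · bbbrbbrbrrrbbb · max L 2887/1024 · min R 361/128 → 5775/2048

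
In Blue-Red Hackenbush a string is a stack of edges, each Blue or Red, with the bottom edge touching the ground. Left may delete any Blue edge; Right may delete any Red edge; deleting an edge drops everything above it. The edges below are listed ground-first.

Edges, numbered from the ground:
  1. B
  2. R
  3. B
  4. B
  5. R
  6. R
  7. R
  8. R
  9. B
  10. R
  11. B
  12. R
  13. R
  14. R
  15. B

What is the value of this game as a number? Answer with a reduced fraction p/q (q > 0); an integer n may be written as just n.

Recurse on prefixes of the 15-edge string B R B B R R R R B R B R R R B:
B: Left { 0 }, Right { · } — simplest 1
BR: Left { 0 }, Right { 1 } — simplest 1/2
BRB: Left { 0 1/2 }, Right { 1 } — simplest 3/4
BRBB: Left { 0 1/2 3/4 }, Right { 1 } — simplest 7/8
BRBBR: Left { 0 1/2 3/4 }, Right { 7/8 1 } — simplest 13/16
BRBBRR: Left { 0 1/2 3/4 }, Right { 13/16 7/8 1 } — simplest 25/32
BRBBRRR: Left { 0 1/2 3/4 }, Right { 25/32 13/16 7/8 1 } — simplest 49/64
BRBBRRRR: Left { 0 1/2 3/4 }, Right { 49/64 25/32 13/16 7/8 1 } — simplest 97/128
BRBBRRRRB: Left { 0 1/2 3/4 97/128 }, Right { 49/64 25/32 13/16 7/8 1 } — simplest 195/256
BRBBRRRRBR: Left { 0 1/2 3/4 97/128 }, Right { 195/256 49/64 25/32 13/16 7/8 1 } — simplest 389/512
BRBBRRRRBRB: Left { 0 1/2 3/4 97/128 389/512 }, Right { 195/256 49/64 25/32 13/16 7/8 1 } — simplest 779/1024
BRBBRRRRBRBR: Left { 0 1/2 3/4 97/128 389/512 }, Right { 779/1024 195/256 49/64 25/32 13/16 7/8 1 } — simplest 1557/2048
BRBBRRRRBRBRR: Left { 0 1/2 3/4 97/128 389/512 }, Right { 1557/2048 779/1024 195/256 49/64 25/32 13/16 7/8 1 } — simplest 3113/4096
BRBBRRRRBRBRRR: Left { 0 1/2 3/4 97/128 389/512 }, Right { 3113/4096 1557/2048 779/1024 195/256 49/64 25/32 13/16 7/8 1 } — simplest 6225/8192
BRBBRRRRBRBRRRB: Left { 0 1/2 3/4 97/128 389/512 6225/8192 }, Right { 3113/4096 1557/2048 779/1024 195/256 49/64 25/32 13/16 7/8 1 } — simplest 12451/16384

12451/16384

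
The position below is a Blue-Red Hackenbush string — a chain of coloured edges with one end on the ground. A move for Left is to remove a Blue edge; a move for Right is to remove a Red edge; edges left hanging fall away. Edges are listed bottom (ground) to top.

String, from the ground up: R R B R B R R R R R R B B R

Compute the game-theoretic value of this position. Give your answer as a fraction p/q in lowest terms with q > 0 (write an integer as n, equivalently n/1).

Build val(s[:k]) for k = 1..14, string s = R R B R B R R R R R R B B R.
R: Left { none }, Right { 0 } ⇒ simplest -1
RR: Left { none }, Right { -1, 0 } ⇒ simplest -2
RRB: Left { -2 }, Right { -1, 0 } ⇒ simplest -3/2
RRBR: Left { -2 }, Right { -3/2, -1, 0 } ⇒ simplest -7/4
RRBRB: Left { -2, -7/4 }, Right { -3/2, -1, 0 } ⇒ simplest -13/8
RRBRBR: Left { -2, -7/4 }, Right { -13/8, -3/2, -1, 0 } ⇒ simplest -27/16
RRBRBRR: Left { -2, -7/4 }, Right { -27/16, -13/8, -3/2, -1, 0 } ⇒ simplest -55/32
RRBRBRRR: Left { -2, -7/4 }, Right { -55/32, -27/16, -13/8, -3/2, -1, 0 } ⇒ simplest -111/64
RRBRBRRRR: Left { -2, -7/4 }, Right { -111/64, -55/32, -27/16, -13/8, -3/2, -1, 0 } ⇒ simplest -223/128
RRBRBRRRRR: Left { -2, -7/4 }, Right { -223/128, -111/64, -55/32, -27/16, -13/8, -3/2, -1, 0 } ⇒ simplest -447/256
RRBRBRRRRRR: Left { -2, -7/4 }, Right { -447/256, -223/128, -111/64, -55/32, -27/16, -13/8, -3/2, -1, 0 } ⇒ simplest -895/512
RRBRBRRRRRRB: Left { -2, -7/4, -895/512 }, Right { -447/256, -223/128, -111/64, -55/32, -27/16, -13/8, -3/2, -1, 0 } ⇒ simplest -1789/1024
RRBRBRRRRRRBB: Left { -2, -7/4, -895/512, -1789/1024 }, Right { -447/256, -223/128, -111/64, -55/32, -27/16, -13/8, -3/2, -1, 0 } ⇒ simplest -3577/2048
RRBRBRRRRRRBBR: Left { -2, -7/4, -895/512, -1789/1024 }, Right { -3577/2048, -447/256, -223/128, -111/64, -55/32, -27/16, -13/8, -3/2, -1, 0 } ⇒ simplest -7155/4096

-7155/4096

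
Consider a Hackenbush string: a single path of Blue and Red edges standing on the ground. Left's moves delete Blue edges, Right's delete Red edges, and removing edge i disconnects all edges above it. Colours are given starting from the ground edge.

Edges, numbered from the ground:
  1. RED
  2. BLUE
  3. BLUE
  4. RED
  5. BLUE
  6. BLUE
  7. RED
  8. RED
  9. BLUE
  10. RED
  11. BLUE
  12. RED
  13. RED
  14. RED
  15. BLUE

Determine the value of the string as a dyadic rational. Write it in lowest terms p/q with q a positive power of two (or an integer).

Recurse on prefixes of the 15-edge string RED BLUE BLUE RED BLUE BLUE RED RED BLUE RED BLUE RED RED RED BLUE:
R: Left { (no moves) }, Right { 0 } ⇒ simplest -1
RB: Left { -1 }, Right { 0 } ⇒ simplest -1/2
RBB: Left { -1 -1/2 }, Right { 0 } ⇒ simplest -1/4
RBBR: Left { -1 -1/2 }, Right { -1/4 0 } ⇒ simplest -3/8
RBBRB: Left { -1 -1/2 -3/8 }, Right { -1/4 0 } ⇒ simplest -5/16
RBBRBB: Left { -1 -1/2 -3/8 -5/16 }, Right { -1/4 0 } ⇒ simplest -9/32
RBBRBBR: Left { -1 -1/2 -3/8 -5/16 }, Right { -9/32 -1/4 0 } ⇒ simplest -19/64
RBBRBBRR: Left { -1 -1/2 -3/8 -5/16 }, Right { -19/64 -9/32 -1/4 0 } ⇒ simplest -39/128
RBBRBBRRB: Left { -1 -1/2 -3/8 -5/16 -39/128 }, Right { -19/64 -9/32 -1/4 0 } ⇒ simplest -77/256
RBBRBBRRBR: Left { -1 -1/2 -3/8 -5/16 -39/128 }, Right { -77/256 -19/64 -9/32 -1/4 0 } ⇒ simplest -155/512
RBBRBBRRBRB: Left { -1 -1/2 -3/8 -5/16 -39/128 -155/512 }, Right { -77/256 -19/64 -9/32 -1/4 0 } ⇒ simplest -309/1024
RBBRBBRRBRBR: Left { -1 -1/2 -3/8 -5/16 -39/128 -155/512 }, Right { -309/1024 -77/256 -19/64 -9/32 -1/4 0 } ⇒ simplest -619/2048
RBBRBBRRBRBRR: Left { -1 -1/2 -3/8 -5/16 -39/128 -155/512 }, Right { -619/2048 -309/1024 -77/256 -19/64 -9/32 -1/4 0 } ⇒ simplest -1239/4096
RBBRBBRRBRBRRR: Left { -1 -1/2 -3/8 -5/16 -39/128 -155/512 }, Right { -1239/4096 -619/2048 -309/1024 -77/256 -19/64 -9/32 -1/4 0 } ⇒ simplest -2479/8192
RBBRBBRRBRBRRRB: Left { -1 -1/2 -3/8 -5/16 -39/128 -155/512 -2479/8192 }, Right { -1239/4096 -619/2048 -309/1024 -77/256 -19/64 -9/32 -1/4 0 } ⇒ simplest -4957/16384

-4957/16384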